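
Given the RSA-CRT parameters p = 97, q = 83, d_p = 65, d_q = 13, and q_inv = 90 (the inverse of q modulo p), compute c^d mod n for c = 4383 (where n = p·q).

m₁ = c^(d_p) mod p: c ≡ 18 (mod 97), and 18^65 mod 97 = 18.
m₂ = c^(d_q) mod q: c ≡ 67 (mod 83), and 67^13 mod 83 = 56.
h = q_inv·(m₁ − m₂) mod p = 90·(18 − 56) mod 97 = 72.
m = m₂ + h·q = 56 + 72·83 = 6032.

6032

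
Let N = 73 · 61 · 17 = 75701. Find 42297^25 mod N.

14995

Mod 73: 42297 ≡ 30; 30^25 ≡ 30 (mod 73).
Mod 61: 42297 ≡ 24; 24^25 ≡ 50 (mod 61).
Mod 17: 42297 ≡ 1; by Fermat, exponent reduces to 25 mod 16 = 9; 1^9 ≡ 1 (mod 17).
Combine by CRT: x ≡ 30 (mod 73), x ≡ 50 (mod 61), x ≡ 1 (mod 17) ⇒ x ≡ 14995 (mod 75701).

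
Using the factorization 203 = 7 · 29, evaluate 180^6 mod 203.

Mod 7: 180 ≡ 5; since 6 | 6, by Fermat 5^6 ≡ 1 (mod 7).
Mod 29: 180 ≡ 6; 6^6 ≡ 24 (mod 29).
Combine by CRT: x ≡ 1 (mod 7), x ≡ 24 (mod 29) ⇒ x ≡ 169 (mod 203).

169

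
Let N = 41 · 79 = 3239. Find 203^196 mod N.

Mod 41: 203 ≡ 39; by Fermat, exponent reduces to 196 mod 40 = 36; 39^36 ≡ 18 (mod 41).
Mod 79: 203 ≡ 45; by Fermat, exponent reduces to 196 mod 78 = 40; 45^40 ≡ 45 (mod 79).
Combine by CRT: x ≡ 18 (mod 41), x ≡ 45 (mod 79) ⇒ x ≡ 756 (mod 3239).

756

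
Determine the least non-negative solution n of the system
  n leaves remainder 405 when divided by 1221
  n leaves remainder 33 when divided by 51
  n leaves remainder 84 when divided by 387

gcd(1221, 51) = 3 and 3 | (33 − 405), so the pair is consistent; merging gives n ≡ 6510 (mod 20757), where 20757 = lcm(1221, 51).
gcd(20757, 387) = 3 and 3 | (84 − 6510), so the pair is consistent; merging gives n ≡ 1750098 (mod 2677653), where 2677653 = lcm(20757, 387).
The solution is unique modulo lcm(1221, 51, 387) = 2677653.

1750098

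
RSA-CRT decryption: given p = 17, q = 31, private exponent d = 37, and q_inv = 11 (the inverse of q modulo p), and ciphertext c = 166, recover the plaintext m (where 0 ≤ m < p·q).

13

d_p = d mod (p−1) = 37 mod 16 = 5; d_q = d mod (q−1) = 7.
m₁ = c^(d_p) mod p: c ≡ 13 (mod 17), and 13^5 mod 17 = 13.
m₂ = c^(d_q) mod q: c ≡ 11 (mod 31), and 11^7 mod 31 = 13.
h = q_inv·(m₁ − m₂) mod p = 11·(13 − 13) mod 17 = 0.
m = m₂ + h·q = 13 + 0·31 = 13.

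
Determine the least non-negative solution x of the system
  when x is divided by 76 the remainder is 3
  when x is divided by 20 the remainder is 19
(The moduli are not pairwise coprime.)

79

Combine the congruences pairwise.
gcd(76, 20) = 4 and 4 | (19 − 3), so the pair is consistent; merging gives x ≡ 79 (mod 380), where 380 = lcm(76, 20).
The solution is unique modulo lcm(76, 20) = 380.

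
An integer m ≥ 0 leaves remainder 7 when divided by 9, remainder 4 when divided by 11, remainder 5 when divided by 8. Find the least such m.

565

Combine the congruences pairwise.
From m ≡ 7 (mod 9) write m = 7 + 9t. Substituting into m ≡ 4 (mod 11) gives 9t ≡ 8 (mod 11), and since 9⁻¹ ≡ 5 (mod 11), t ≡ 7. Hence m ≡ 7 + 9·7 = 70 (mod 99).
From m ≡ 70 (mod 99) write m = 70 + 99t. Substituting into m ≡ 5 (mod 8) gives 99t ≡ 7 (mod 8), and since 3⁻¹ ≡ 3 (mod 8), t ≡ 5. Hence m ≡ 70 + 99·5 = 565 (mod 792).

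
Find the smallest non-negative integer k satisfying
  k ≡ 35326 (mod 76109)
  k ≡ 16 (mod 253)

720307

gcd(76109, 253) = 11 and 11 | (16 − 35326), so the pair is consistent; merging gives k ≡ 720307 (mod 1750507), where 1750507 = lcm(76109, 253).
The solution is unique modulo lcm(76109, 253) = 1750507.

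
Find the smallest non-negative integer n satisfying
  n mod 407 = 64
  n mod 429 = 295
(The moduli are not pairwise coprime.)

3727

gcd(407, 429) = 11 and 11 | (295 − 64), so the pair is consistent; merging gives n ≡ 3727 (mod 15873), where 15873 = lcm(407, 429).
The solution is unique modulo lcm(407, 429) = 15873.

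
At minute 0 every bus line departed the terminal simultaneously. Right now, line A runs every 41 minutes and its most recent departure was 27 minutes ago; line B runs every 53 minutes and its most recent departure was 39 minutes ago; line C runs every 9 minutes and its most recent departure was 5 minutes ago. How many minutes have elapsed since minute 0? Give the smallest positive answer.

15197

The moduli are pairwise coprime; N = 41·53·9 = 19557.
N/41 = 477; 477 ≡ 26 (mod 41); 26·30 ≡ 1, so inverse 30.
N/53 = 369; 369 ≡ 51 (mod 53); 51·26 ≡ 1, so inverse 26.
N/9 = 2173; 2173 ≡ 4 (mod 9); 4·7 ≡ 1, so inverse 7.
t ≡ 27·477·30 + 39·369·26 + 5·2173·7 = 836591.
836591 mod 19557 = 15197.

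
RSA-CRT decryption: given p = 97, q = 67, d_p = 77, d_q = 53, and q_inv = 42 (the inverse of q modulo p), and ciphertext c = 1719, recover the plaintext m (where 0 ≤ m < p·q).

m₁ = c^(d_p) mod p: c ≡ 70 (mod 97), and 70^77 mod 97 = 85.
m₂ = c^(d_q) mod q: c ≡ 44 (mod 67), and 44^53 mod 67 = 34.
h = q_inv·(m₁ − m₂) mod p = 42·(85 − 34) mod 97 = 8.
m = m₂ + h·q = 34 + 8·67 = 570.

570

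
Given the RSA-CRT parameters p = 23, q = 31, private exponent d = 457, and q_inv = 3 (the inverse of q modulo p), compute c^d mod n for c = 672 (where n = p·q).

d_p = d mod (p−1) = 457 mod 22 = 17; d_q = d mod (q−1) = 7.
m₁ = c^(d_p) mod p: c ≡ 5 (mod 23), and 5^17 mod 23 = 15.
m₂ = c^(d_q) mod q: c ≡ 21 (mod 31), and 21^7 mod 31 = 11.
h = q_inv·(m₁ − m₂) mod p = 3·(15 − 11) mod 23 = 12.
m = m₂ + h·q = 11 + 12·31 = 383.

383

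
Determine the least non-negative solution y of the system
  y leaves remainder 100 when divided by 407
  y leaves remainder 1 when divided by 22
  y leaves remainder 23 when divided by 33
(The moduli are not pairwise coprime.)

gcd(407, 22) = 11 and 11 | (1 − 100), so the pair is consistent; merging gives y ≡ 507 (mod 814), where 814 = lcm(407, 22).
gcd(814, 33) = 11 and 11 | (23 − 507), so the pair is consistent; merging gives y ≡ 2135 (mod 2442), where 2442 = lcm(814, 33).
The solution is unique modulo lcm(407, 22, 33) = 2442.

2135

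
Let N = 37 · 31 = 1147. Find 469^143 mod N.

188

Mod 37: 469 ≡ 25; by Fermat, exponent reduces to 143 mod 36 = 35; 25^35 ≡ 3 (mod 37).
Mod 31: 469 ≡ 4; by Fermat, exponent reduces to 143 mod 30 = 23; 4^23 ≡ 2 (mod 31).
Combine by CRT: x ≡ 3 (mod 37), x ≡ 2 (mod 31) ⇒ x ≡ 188 (mod 1147).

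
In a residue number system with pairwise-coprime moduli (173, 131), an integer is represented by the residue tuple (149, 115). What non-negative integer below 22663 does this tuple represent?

17276

Combine the congruences pairwise.
From x ≡ 149 (mod 173) write x = 149 + 173t. Substituting into x ≡ 115 (mod 131) gives 173t ≡ 97 (mod 131), and since 42⁻¹ ≡ 78 (mod 131), t ≡ 99. Hence x ≡ 149 + 173·99 = 17276 (mod 22663).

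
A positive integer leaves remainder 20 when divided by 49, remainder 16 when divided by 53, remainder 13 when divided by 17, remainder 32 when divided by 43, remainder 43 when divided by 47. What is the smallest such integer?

From N ≡ 20 (mod 49) write N = 20 + 49t. Substituting into N ≡ 16 (mod 53) gives 49t ≡ 49 (mod 53), and since 49⁻¹ ≡ 13 (mod 53), t ≡ 1. Hence N ≡ 20 + 49·1 = 69 (mod 2597).
From N ≡ 69 (mod 2597) write N = 69 + 2597t. Substituting into N ≡ 13 (mod 17) gives 2597t ≡ 12 (mod 17), and since 13⁻¹ ≡ 4 (mod 17), t ≡ 14. Hence N ≡ 69 + 2597·14 = 36427 (mod 44149).
From N ≡ 36427 (mod 44149) write N = 36427 + 44149t. Substituting into N ≡ 32 (mod 43) gives 44149t ≡ 26 (mod 43), and since 31⁻¹ ≡ 25 (mod 43), t ≡ 5. Hence N ≡ 36427 + 44149·5 = 257172 (mod 1898407).
From N ≡ 257172 (mod 1898407) write N = 257172 + 1898407t. Substituting into N ≡ 43 (mod 47) gives 1898407t ≡ 8 (mod 47), and since 30⁻¹ ≡ 11 (mod 47), t ≡ 41. Hence N ≡ 257172 + 1898407·41 = 78091859 (mod 89225129).

78091859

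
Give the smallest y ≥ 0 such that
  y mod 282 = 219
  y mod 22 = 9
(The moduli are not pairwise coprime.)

1065

gcd(282, 22) = 2 and 2 | (9 − 219), so the pair is consistent; merging gives y ≡ 1065 (mod 3102), where 3102 = lcm(282, 22).
The solution is unique modulo lcm(282, 22) = 3102.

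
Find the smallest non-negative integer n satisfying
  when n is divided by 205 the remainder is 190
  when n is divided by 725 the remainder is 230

16180

gcd(205, 725) = 5 and 5 | (230 − 190), so the pair is consistent; merging gives n ≡ 16180 (mod 29725), where 29725 = lcm(205, 725).
The solution is unique modulo lcm(205, 725) = 29725.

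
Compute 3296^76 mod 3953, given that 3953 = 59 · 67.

Mod 59: 3296 ≡ 51; by Fermat, exponent reduces to 76 mod 58 = 18; 51^18 ≡ 48 (mod 59).
Mod 67: 3296 ≡ 13; by Fermat, exponent reduces to 76 mod 66 = 10; 13^10 ≡ 39 (mod 67).
Combine by CRT: x ≡ 48 (mod 59), x ≡ 39 (mod 67) ⇒ x ≡ 2585 (mod 3953).

2585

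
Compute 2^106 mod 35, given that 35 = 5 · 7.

Mod 5: 2 ≡ 2; by Fermat, exponent reduces to 106 mod 4 = 2; 2^2 ≡ 4 (mod 5).
Mod 7: 2 ≡ 2; by Fermat, exponent reduces to 106 mod 6 = 4; 2^4 ≡ 2 (mod 7).
Combine by CRT: x ≡ 4 (mod 5), x ≡ 2 (mod 7) ⇒ x ≡ 9 (mod 35).

9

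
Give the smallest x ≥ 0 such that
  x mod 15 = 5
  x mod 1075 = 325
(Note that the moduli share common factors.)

gcd(15, 1075) = 5 and 5 | (325 − 5), so the pair is consistent; merging gives x ≡ 1400 (mod 3225), where 3225 = lcm(15, 1075).
The solution is unique modulo lcm(15, 1075) = 3225.

1400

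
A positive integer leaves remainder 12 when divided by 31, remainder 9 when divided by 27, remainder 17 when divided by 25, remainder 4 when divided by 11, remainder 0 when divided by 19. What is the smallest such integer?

The moduli are pairwise coprime; M = 31·27·25·11·19 = 4373325.
M/31 = 141075; 141075 ≡ 25 (mod 31); 25·5 ≡ 1, so inverse 5.
M/27 = 161975; 161975 ≡ 2 (mod 27); 2·14 ≡ 1, so inverse 14.
M/25 = 174933; 174933 ≡ 8 (mod 25); 8·22 ≡ 1, so inverse 22.
M/11 = 397575; 397575 ≡ 2 (mod 11); 2·6 ≡ 1, so inverse 6.
M/19 = 230175; 230175 ≡ 9 (mod 19); 9·17 ≡ 1, so inverse 17.
N ≡ 12·141075·5 + 9·161975·14 + 17·174933·22 + 4·397575·6 + 0·230175·17 = 103840092.
103840092 mod 4373325 = 3253617.

3253617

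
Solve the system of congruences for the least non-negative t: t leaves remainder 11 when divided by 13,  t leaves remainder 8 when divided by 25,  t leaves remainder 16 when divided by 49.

Combine the congruences pairwise.
From t ≡ 11 (mod 13) write t = 11 + 13s. Substituting into t ≡ 8 (mod 25) gives 13s ≡ 22 (mod 25), and since 13⁻¹ ≡ 2 (mod 25), s ≡ 19. Hence t ≡ 11 + 13·19 = 258 (mod 325).
From t ≡ 258 (mod 325) write t = 258 + 325s. Substituting into t ≡ 16 (mod 49) gives 325s ≡ 3 (mod 49), and since 31⁻¹ ≡ 19 (mod 49), s ≡ 8. Hence t ≡ 258 + 325·8 = 2858 (mod 15925).

2858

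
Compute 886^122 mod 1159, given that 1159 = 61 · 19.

353

Mod 61: 886 ≡ 32; by Fermat, exponent reduces to 122 mod 60 = 2; 32^2 ≡ 48 (mod 61).
Mod 19: 886 ≡ 12; by Fermat, exponent reduces to 122 mod 18 = 14; 12^14 ≡ 11 (mod 19).
Combine by CRT: x ≡ 48 (mod 61), x ≡ 11 (mod 19) ⇒ x ≡ 353 (mod 1159).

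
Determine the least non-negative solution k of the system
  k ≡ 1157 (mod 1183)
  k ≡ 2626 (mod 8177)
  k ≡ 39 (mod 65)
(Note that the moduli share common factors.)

2815514

gcd(1183, 8177) = 13 and 13 | (2626 − 1157), so the pair is consistent; merging gives k ≡ 583193 (mod 744107), where 744107 = lcm(1183, 8177).
gcd(744107, 65) = 13 and 13 | (39 − 583193), so the pair is consistent; merging gives k ≡ 2815514 (mod 3720535), where 3720535 = lcm(744107, 65).
The solution is unique modulo lcm(1183, 8177, 65) = 3720535.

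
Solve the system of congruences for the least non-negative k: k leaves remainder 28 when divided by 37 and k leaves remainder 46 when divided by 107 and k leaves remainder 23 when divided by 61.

192539

Combine the congruences pairwise.
From k ≡ 28 (mod 37) write k = 28 + 37t. Substituting into k ≡ 46 (mod 107) gives 37t ≡ 18 (mod 107), and since 37⁻¹ ≡ 81 (mod 107), t ≡ 67. Hence k ≡ 28 + 37·67 = 2507 (mod 3959).
From k ≡ 2507 (mod 3959) write k = 2507 + 3959t. Substituting into k ≡ 23 (mod 61) gives 3959t ≡ 17 (mod 61), and since 55⁻¹ ≡ 10 (mod 61), t ≡ 48. Hence k ≡ 2507 + 3959·48 = 192539 (mod 241499).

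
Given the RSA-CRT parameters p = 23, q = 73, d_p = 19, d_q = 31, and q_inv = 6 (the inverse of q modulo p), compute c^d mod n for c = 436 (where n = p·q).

m₁ = c^(d_p) mod p: c ≡ 22 (mod 23), and 22^19 mod 23 = 22.
m₂ = c^(d_q) mod q: c ≡ 71 (mod 73), and 71^31 mod 73 = 57.
h = q_inv·(m₁ − m₂) mod p = 6·(22 − 57) mod 23 = 20.
m = m₂ + h·q = 57 + 20·73 = 1517.

1517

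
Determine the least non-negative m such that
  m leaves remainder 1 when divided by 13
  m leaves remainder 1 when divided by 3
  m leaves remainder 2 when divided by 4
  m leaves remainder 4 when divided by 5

Combine the congruences pairwise.
From m ≡ 1 (mod 13) write m = 1 + 13t. Substituting into m ≡ 1 (mod 3) gives 13t ≡ 0 (mod 3), and since 1⁻¹ ≡ 1 (mod 3), t ≡ 0. Hence m ≡ 1 + 13·0 = 1 (mod 39).
From m ≡ 1 (mod 39) write m = 1 + 39t. Substituting into m ≡ 2 (mod 4) gives 39t ≡ 1 (mod 4), and since 3⁻¹ ≡ 3 (mod 4), t ≡ 3. Hence m ≡ 1 + 39·3 = 118 (mod 156).
From m ≡ 118 (mod 156) write m = 118 + 156t. Substituting into m ≡ 4 (mod 5) gives 156t ≡ 1 (mod 5), and since 1⁻¹ ≡ 1 (mod 5), t ≡ 1. Hence m ≡ 118 + 156·1 = 274 (mod 780).

274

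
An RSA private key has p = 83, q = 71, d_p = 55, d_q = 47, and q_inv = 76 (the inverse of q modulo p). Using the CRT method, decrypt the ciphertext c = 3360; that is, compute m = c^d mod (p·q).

m₁ = c^(d_p) mod p: c ≡ 40 (mod 83), and 40^55 mod 83 = 28.
m₂ = c^(d_q) mod q: c ≡ 23 (mod 71), and 23^47 mod 71 = 51.
h = q_inv·(m₁ − m₂) mod p = 76·(28 − 51) mod 83 = 78.
m = m₂ + h·q = 51 + 78·71 = 5589.

5589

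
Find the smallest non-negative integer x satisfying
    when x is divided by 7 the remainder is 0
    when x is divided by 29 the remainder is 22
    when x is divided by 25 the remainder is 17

The moduli are pairwise coprime; N = 7·29·25 = 5075.
N/7 = 725; 725 ≡ 4 (mod 7); 4·2 ≡ 1, so inverse 2.
N/29 = 175; 175 ≡ 1 (mod 29), inverse 1.
N/25 = 203; 203 ≡ 3 (mod 25); 3·17 ≡ 1, so inverse 17.
x ≡ 0·725·2 + 22·175·1 + 17·203·17 = 62517.
62517 mod 5075 = 1617.

1617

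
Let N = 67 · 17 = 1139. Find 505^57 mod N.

600

Mod 67: 505 ≡ 36; 36^57 ≡ 64 (mod 67).
Mod 17: 505 ≡ 12; by Fermat, exponent reduces to 57 mod 16 = 9; 12^9 ≡ 5 (mod 17).
Combine by CRT: x ≡ 64 (mod 67), x ≡ 5 (mod 17) ⇒ x ≡ 600 (mod 1139).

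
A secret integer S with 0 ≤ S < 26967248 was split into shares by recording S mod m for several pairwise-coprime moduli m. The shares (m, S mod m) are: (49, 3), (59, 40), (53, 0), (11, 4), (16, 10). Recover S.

From S ≡ 3 (mod 49) write S = 3 + 49t. Substituting into S ≡ 40 (mod 59) gives 49t ≡ 37 (mod 59), and since 49⁻¹ ≡ 53 (mod 59), t ≡ 14. Hence S ≡ 3 + 49·14 = 689 (mod 2891).
From S ≡ 689 (mod 2891) write S = 689 + 2891t. Substituting into S ≡ 0 (mod 53) gives 2891t ≡ 0 (mod 53), and since 29⁻¹ ≡ 11 (mod 53), t ≡ 0. Hence S ≡ 689 + 2891·0 = 689 (mod 153223).
From S ≡ 689 (mod 153223) write S = 689 + 153223t. Substituting into S ≡ 4 (mod 11) gives 153223t ≡ 8 (mod 11), and since 4⁻¹ ≡ 3 (mod 11), t ≡ 2. Hence S ≡ 689 + 153223·2 = 307135 (mod 1685453).
From S ≡ 307135 (mod 1685453) write S = 307135 + 1685453t. Substituting into S ≡ 10 (mod 16) gives 1685453t ≡ 11 (mod 16), and since 13⁻¹ ≡ 5 (mod 16), t ≡ 7. Hence S ≡ 307135 + 1685453·7 = 12105306 (mod 26967248).

12105306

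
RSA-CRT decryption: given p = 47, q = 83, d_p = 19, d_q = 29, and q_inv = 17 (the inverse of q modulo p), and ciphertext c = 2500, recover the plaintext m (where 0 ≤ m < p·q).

m₁ = c^(d_p) mod p: c ≡ 9 (mod 47), and 9^19 mod 47 = 42.
m₂ = c^(d_q) mod q: c ≡ 10 (mod 83), and 10^29 mod 83 = 12.
h = q_inv·(m₁ − m₂) mod p = 17·(42 − 12) mod 47 = 40.
m = m₂ + h·q = 12 + 40·83 = 3332.

3332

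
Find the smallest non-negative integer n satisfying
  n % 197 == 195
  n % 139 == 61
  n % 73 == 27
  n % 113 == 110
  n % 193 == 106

12951212610

The moduli are pairwise coprime; M = 197·139·73·113·193 = 43595296831.
M/197 = 221295923; 221295923 ≡ 110 (mod 197); 110·120 ≡ 1, so inverse 120.
M/139 = 313635229; 313635229 ≡ 77 (mod 139); 77·65 ≡ 1, so inverse 65.
M/73 = 597195847; 597195847 ≡ 2 (mod 73); 2·37 ≡ 1, so inverse 37.
M/113 = 385799087; 385799087 ≡ 24 (mod 113); 24·33 ≡ 1, so inverse 33.
M/193 = 225882367; 225882367 ≡ 185 (mod 193); 185·24 ≡ 1, so inverse 24.
n ≡ 195·221295923·120 + 61·313635229·65 + 27·597195847·37 + 110·385799087·33 + 106·225882367·24 = 8993582359796.
8993582359796 mod 43595296831 = 12951212610.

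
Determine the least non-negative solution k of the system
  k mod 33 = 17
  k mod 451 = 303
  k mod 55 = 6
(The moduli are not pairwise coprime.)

3911

gcd(33, 451) = 11 and 11 | (303 − 17), so the pair is consistent; merging gives k ≡ 1205 (mod 1353), where 1353 = lcm(33, 451).
gcd(1353, 55) = 11 and 11 | (6 − 1205), so the pair is consistent; merging gives k ≡ 3911 (mod 6765), where 6765 = lcm(1353, 55).
The solution is unique modulo lcm(33, 451, 55) = 6765.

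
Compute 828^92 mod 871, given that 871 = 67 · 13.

796

Mod 67: 828 ≡ 24; by Fermat, exponent reduces to 92 mod 66 = 26; 24^26 ≡ 59 (mod 67).
Mod 13: 828 ≡ 9; by Fermat, exponent reduces to 92 mod 12 = 8; 9^8 ≡ 3 (mod 13).
Combine by CRT: x ≡ 59 (mod 67), x ≡ 3 (mod 13) ⇒ x ≡ 796 (mod 871).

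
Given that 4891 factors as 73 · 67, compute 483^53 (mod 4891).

3591

Mod 73: 483 ≡ 45; 45^53 ≡ 14 (mod 73).
Mod 67: 483 ≡ 14; 14^53 ≡ 40 (mod 67).
Combine by CRT: x ≡ 14 (mod 73), x ≡ 40 (mod 67) ⇒ x ≡ 3591 (mod 4891).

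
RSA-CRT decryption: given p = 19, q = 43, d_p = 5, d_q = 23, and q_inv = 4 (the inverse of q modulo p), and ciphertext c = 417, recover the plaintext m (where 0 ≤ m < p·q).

m₁ = c^(d_p) mod p: c ≡ 18 (mod 19), and 18^5 mod 19 = 18.
m₂ = c^(d_q) mod q: c ≡ 30 (mod 43), and 30^23 mod 43 = 3.
h = q_inv·(m₁ − m₂) mod p = 4·(18 − 3) mod 19 = 3.
m = m₂ + h·q = 3 + 3·43 = 132.

132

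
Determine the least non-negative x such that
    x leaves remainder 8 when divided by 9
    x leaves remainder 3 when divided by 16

From x ≡ 8 (mod 9) write x = 8 + 9t. Substituting into x ≡ 3 (mod 16) gives 9t ≡ 11 (mod 16), and since 9⁻¹ ≡ 9 (mod 16), t ≡ 3. Hence x ≡ 8 + 9·3 = 35 (mod 144).

35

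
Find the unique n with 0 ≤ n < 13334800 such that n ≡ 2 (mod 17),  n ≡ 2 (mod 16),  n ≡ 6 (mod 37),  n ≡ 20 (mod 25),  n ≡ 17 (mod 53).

Combine the congruences pairwise.
From n ≡ 2 (mod 17) write n = 2 + 17t. Substituting into n ≡ 2 (mod 16) gives 17t ≡ 0 (mod 16), and since 1⁻¹ ≡ 1 (mod 16), t ≡ 0. Hence n ≡ 2 + 17·0 = 2 (mod 272).
From n ≡ 2 (mod 272) write n = 2 + 272t. Substituting into n ≡ 6 (mod 37) gives 272t ≡ 4 (mod 37), and since 13⁻¹ ≡ 20 (mod 37), t ≡ 6. Hence n ≡ 2 + 272·6 = 1634 (mod 10064).
From n ≡ 1634 (mod 10064) write n = 1634 + 10064t. Substituting into n ≡ 20 (mod 25) gives 10064t ≡ 11 (mod 25), and since 14⁻¹ ≡ 9 (mod 25), t ≡ 24. Hence n ≡ 1634 + 10064·24 = 243170 (mod 251600).
From n ≡ 243170 (mod 251600) write n = 243170 + 251600t. Substituting into n ≡ 17 (mod 53) gives 251600t ≡ 11 (mod 53), and since 9⁻¹ ≡ 6 (mod 53), t ≡ 13. Hence n ≡ 243170 + 251600·13 = 3513970 (mod 13334800).

3513970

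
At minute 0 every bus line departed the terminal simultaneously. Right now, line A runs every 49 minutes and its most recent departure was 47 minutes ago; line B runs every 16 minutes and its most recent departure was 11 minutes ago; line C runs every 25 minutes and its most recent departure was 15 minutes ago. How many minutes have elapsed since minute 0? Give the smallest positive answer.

16315

Combine the congruences pairwise.
From t ≡ 47 (mod 49) write t = 47 + 49s. Substituting into t ≡ 11 (mod 16) gives 49s ≡ 12 (mod 16), and since 1⁻¹ ≡ 1 (mod 16), s ≡ 12. Hence t ≡ 47 + 49·12 = 635 (mod 784).
From t ≡ 635 (mod 784) write t = 635 + 784s. Substituting into t ≡ 15 (mod 25) gives 784s ≡ 5 (mod 25), and since 9⁻¹ ≡ 14 (mod 25), s ≡ 20. Hence t ≡ 635 + 784·20 = 16315 (mod 19600).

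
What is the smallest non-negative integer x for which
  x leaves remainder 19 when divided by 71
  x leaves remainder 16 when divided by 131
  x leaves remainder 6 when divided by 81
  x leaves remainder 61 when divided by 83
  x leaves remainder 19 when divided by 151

6584870382

The moduli are pairwise coprime; N = 71·131·81·83·151 = 9442124073.
N/71 = 132987663; 132987663 ≡ 48 (mod 71); 48·37 ≡ 1, so inverse 37.
N/131 = 72077283; 72077283 ≡ 35 (mod 131); 35·15 ≡ 1, so inverse 15.
N/81 = 116569433; 116569433 ≡ 65 (mod 81); 65·5 ≡ 1, so inverse 5.
N/83 = 113760531; 113760531 ≡ 67 (mod 83); 67·57 ≡ 1, so inverse 57.
N/151 = 62530623; 62530623 ≡ 13 (mod 151); 13·93 ≡ 1, so inverse 93.
x ≡ 19·132987663·37 + 16·72077283·15 + 6·116569433·5 + 61·113760531·57 + 19·62530623·93 = 620322935127.
620322935127 mod 9442124073 = 6584870382.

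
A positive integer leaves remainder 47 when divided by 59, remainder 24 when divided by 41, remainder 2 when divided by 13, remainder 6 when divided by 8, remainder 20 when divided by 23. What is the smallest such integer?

3647958

Combine the congruences pairwise.
From x ≡ 47 (mod 59) write x = 47 + 59t. Substituting into x ≡ 24 (mod 41) gives 59t ≡ 18 (mod 41), and since 18⁻¹ ≡ 16 (mod 41), t ≡ 1. Hence x ≡ 47 + 59·1 = 106 (mod 2419).
From x ≡ 106 (mod 2419) write x = 106 + 2419t. Substituting into x ≡ 2 (mod 13) gives 2419t ≡ 0 (mod 13), and since 1⁻¹ ≡ 1 (mod 13), t ≡ 0. Hence x ≡ 106 + 2419·0 = 106 (mod 31447).
From x ≡ 106 (mod 31447) write x = 106 + 31447t. Substituting into x ≡ 6 (mod 8) gives 31447t ≡ 4 (mod 8), and since 7⁻¹ ≡ 7 (mod 8), t ≡ 4. Hence x ≡ 106 + 31447·4 = 125894 (mod 251576).
From x ≡ 125894 (mod 251576) write x = 125894 + 251576t. Substituting into x ≡ 20 (mod 23) gives 251576t ≡ 5 (mod 23), and since 2⁻¹ ≡ 12 (mod 23), t ≡ 14. Hence x ≡ 125894 + 251576·14 = 3647958 (mod 5786248).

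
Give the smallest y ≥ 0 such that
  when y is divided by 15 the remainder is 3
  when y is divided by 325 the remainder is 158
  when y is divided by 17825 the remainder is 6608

683958

gcd(15, 325) = 5 and 5 | (158 − 3), so the pair is consistent; merging gives y ≡ 483 (mod 975), where 975 = lcm(15, 325).
gcd(975, 17825) = 25 and 25 | (6608 − 483), so the pair is consistent; merging gives y ≡ 683958 (mod 695175), where 695175 = lcm(975, 17825).
The solution is unique modulo lcm(15, 325, 17825) = 695175.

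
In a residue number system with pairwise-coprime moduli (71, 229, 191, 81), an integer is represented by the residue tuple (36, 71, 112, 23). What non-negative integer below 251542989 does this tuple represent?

From x ≡ 36 (mod 71) write x = 36 + 71t. Substituting into x ≡ 71 (mod 229) gives 71t ≡ 35 (mod 229), and since 71⁻¹ ≡ 100 (mod 229), t ≡ 65. Hence x ≡ 36 + 71·65 = 4651 (mod 16259).
From x ≡ 4651 (mod 16259) write x = 4651 + 16259t. Substituting into x ≡ 112 (mod 191) gives 16259t ≡ 45 (mod 191), and since 24⁻¹ ≡ 8 (mod 191), t ≡ 169. Hence x ≡ 4651 + 16259·169 = 2752422 (mod 3105469).
From x ≡ 2752422 (mod 3105469) write x = 2752422 + 3105469t. Substituting into x ≡ 23 (mod 81) gives 3105469t ≡ 62 (mod 81), and since 10⁻¹ ≡ 73 (mod 81), t ≡ 71. Hence x ≡ 2752422 + 3105469·71 = 223240721 (mod 251542989).

223240721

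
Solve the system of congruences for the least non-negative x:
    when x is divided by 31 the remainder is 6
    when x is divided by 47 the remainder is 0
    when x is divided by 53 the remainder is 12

64672

From x ≡ 6 (mod 31) write x = 6 + 31t. Substituting into x ≡ 0 (mod 47) gives 31t ≡ 41 (mod 47), and since 31⁻¹ ≡ 44 (mod 47), t ≡ 18. Hence x ≡ 6 + 31·18 = 564 (mod 1457).
From x ≡ 564 (mod 1457) write x = 564 + 1457t. Substituting into x ≡ 12 (mod 53) gives 1457t ≡ 31 (mod 53), and since 26⁻¹ ≡ 51 (mod 53), t ≡ 44. Hence x ≡ 564 + 1457·44 = 64672 (mod 77221).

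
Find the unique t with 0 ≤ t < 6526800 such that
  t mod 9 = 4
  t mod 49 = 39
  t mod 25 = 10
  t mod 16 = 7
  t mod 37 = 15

The moduli are pairwise coprime; N = 9·49·25·16·37 = 6526800.
N/9 = 725200; 725200 ≡ 7 (mod 9); 7·4 ≡ 1, so inverse 4.
N/49 = 133200; 133200 ≡ 18 (mod 49); 18·30 ≡ 1, so inverse 30.
N/25 = 261072; 261072 ≡ 22 (mod 25); 22·8 ≡ 1, so inverse 8.
N/16 = 407925; 407925 ≡ 5 (mod 16); 5·13 ≡ 1, so inverse 13.
N/37 = 176400; 176400 ≡ 21 (mod 37); 21·30 ≡ 1, so inverse 30.
t ≡ 4·725200·4 + 39·133200·30 + 10·261072·8 + 7·407925·13 + 15·176400·30 = 304834135.
304834135 mod 6526800 = 4601335.

4601335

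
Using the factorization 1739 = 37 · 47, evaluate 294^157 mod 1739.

1243

Mod 37: 294 ≡ 35; by Fermat, exponent reduces to 157 mod 36 = 13; 35^13 ≡ 22 (mod 37).
Mod 47: 294 ≡ 12; by Fermat, exponent reduces to 157 mod 46 = 19; 12^19 ≡ 21 (mod 47).
Combine by CRT: x ≡ 22 (mod 37), x ≡ 21 (mod 47) ⇒ x ≡ 1243 (mod 1739).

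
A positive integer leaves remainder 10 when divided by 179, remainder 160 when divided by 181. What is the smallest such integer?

Combine the congruences pairwise.
From x ≡ 10 (mod 179) write x = 10 + 179t. Substituting into x ≡ 160 (mod 181) gives 179t ≡ 150 (mod 181), and since 179⁻¹ ≡ 90 (mod 181), t ≡ 106. Hence x ≡ 10 + 179·106 = 18984 (mod 32399).

18984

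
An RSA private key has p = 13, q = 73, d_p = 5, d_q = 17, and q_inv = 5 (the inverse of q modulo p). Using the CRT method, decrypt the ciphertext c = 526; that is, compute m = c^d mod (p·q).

626

m₁ = c^(d_p) mod p: c ≡ 6 (mod 13), and 6^5 mod 13 = 2.
m₂ = c^(d_q) mod q: c ≡ 15 (mod 73), and 15^17 mod 73 = 42.
h = q_inv·(m₁ − m₂) mod p = 5·(2 − 42) mod 13 = 8.
m = m₂ + h·q = 42 + 8·73 = 626.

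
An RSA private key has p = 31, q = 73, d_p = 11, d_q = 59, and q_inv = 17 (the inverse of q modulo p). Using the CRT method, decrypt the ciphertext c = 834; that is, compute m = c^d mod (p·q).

m₁ = c^(d_p) mod p: c ≡ 28 (mod 31), and 28^11 mod 31 = 18.
m₂ = c^(d_q) mod q: c ≡ 31 (mod 73), and 31^59 mod 73 = 5.
h = q_inv·(m₁ − m₂) mod p = 17·(18 − 5) mod 31 = 4.
m = m₂ + h·q = 5 + 4·73 = 297.

297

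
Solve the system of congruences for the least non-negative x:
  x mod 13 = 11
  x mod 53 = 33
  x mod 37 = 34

16092

The moduli are pairwise coprime; N = 13·53·37 = 25493.
N/13 = 1961; 1961 ≡ 11 (mod 13); 11·6 ≡ 1, so inverse 6.
N/53 = 481; 481 ≡ 4 (mod 53); 4·40 ≡ 1, so inverse 40.
N/37 = 689; 689 ≡ 23 (mod 37); 23·29 ≡ 1, so inverse 29.
x ≡ 11·1961·6 + 33·481·40 + 34·689·29 = 1443700.
1443700 mod 25493 = 16092.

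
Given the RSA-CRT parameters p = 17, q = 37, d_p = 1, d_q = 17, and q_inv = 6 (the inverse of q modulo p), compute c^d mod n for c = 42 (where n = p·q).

m₁ = c^(d_p) mod p: c ≡ 8 (mod 17), and 8^1 mod 17 = 8.
m₂ = c^(d_q) mod q: c ≡ 5 (mod 37), and 5^17 mod 37 = 22.
h = q_inv·(m₁ − m₂) mod p = 6·(8 − 22) mod 17 = 1.
m = m₂ + h·q = 22 + 1·37 = 59.

59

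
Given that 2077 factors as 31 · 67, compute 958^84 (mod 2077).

Mod 31: 958 ≡ 28; by Fermat, exponent reduces to 84 mod 30 = 24; 28^24 ≡ 2 (mod 31).
Mod 67: 958 ≡ 20; by Fermat, exponent reduces to 84 mod 66 = 18; 20^18 ≡ 24 (mod 67).
Combine by CRT: x ≡ 2 (mod 31), x ≡ 24 (mod 67) ⇒ x ≡ 560 (mod 2077).

560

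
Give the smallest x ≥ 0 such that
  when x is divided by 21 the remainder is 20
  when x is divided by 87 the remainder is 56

gcd(21, 87) = 3 and 3 | (56 − 20), so the pair is consistent; merging gives x ≡ 230 (mod 609), where 609 = lcm(21, 87).
The solution is unique modulo lcm(21, 87) = 609.

230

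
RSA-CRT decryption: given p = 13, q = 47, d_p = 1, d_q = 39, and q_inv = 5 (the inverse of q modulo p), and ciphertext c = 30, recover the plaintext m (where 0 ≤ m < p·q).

407

m₁ = c^(d_p) mod p: c ≡ 4 (mod 13), and 4^1 mod 13 = 4.
m₂ = c^(d_q) mod q: c ≡ 30 (mod 47), and 30^39 mod 47 = 31.
h = q_inv·(m₁ − m₂) mod p = 5·(4 − 31) mod 13 = 8.
m = m₂ + h·q = 31 + 8·47 = 407.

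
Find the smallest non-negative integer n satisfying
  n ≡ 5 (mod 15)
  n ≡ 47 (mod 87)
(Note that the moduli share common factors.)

395

Combine the congruences pairwise.
gcd(15, 87) = 3 and 3 | (47 − 5), so the pair is consistent; merging gives n ≡ 395 (mod 435), where 435 = lcm(15, 87).
The solution is unique modulo lcm(15, 87) = 435.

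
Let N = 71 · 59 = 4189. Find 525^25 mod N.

1091

Mod 71: 525 ≡ 28; 28^25 ≡ 26 (mod 71).
Mod 59: 525 ≡ 53; 53^25 ≡ 29 (mod 59).
Combine by CRT: x ≡ 26 (mod 71), x ≡ 29 (mod 59) ⇒ x ≡ 1091 (mod 4189).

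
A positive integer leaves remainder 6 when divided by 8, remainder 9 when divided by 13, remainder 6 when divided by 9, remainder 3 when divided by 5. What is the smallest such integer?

The moduli are pairwise coprime; N = 8·13·9·5 = 4680.
N/8 = 585; 585 ≡ 1 (mod 8), inverse 1.
N/13 = 360; 360 ≡ 9 (mod 13); 9·3 ≡ 1, so inverse 3.
N/9 = 520; 520 ≡ 7 (mod 9); 7·4 ≡ 1, so inverse 4.
N/5 = 936; 936 ≡ 1 (mod 5), inverse 1.
m ≡ 6·585·1 + 9·360·3 + 6·520·4 + 3·936·1 = 28518.
28518 mod 4680 = 438.

438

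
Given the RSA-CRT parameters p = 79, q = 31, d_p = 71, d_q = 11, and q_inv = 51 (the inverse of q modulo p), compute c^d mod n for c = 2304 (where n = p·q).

1383

m₁ = c^(d_p) mod p: c ≡ 13 (mod 79), and 13^71 mod 79 = 40.
m₂ = c^(d_q) mod q: c ≡ 10 (mod 31), and 10^11 mod 31 = 19.
h = q_inv·(m₁ − m₂) mod p = 51·(40 − 19) mod 79 = 44.
m = m₂ + h·q = 19 + 44·31 = 1383.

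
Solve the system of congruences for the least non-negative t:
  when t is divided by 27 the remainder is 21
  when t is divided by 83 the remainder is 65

480

Combine the congruences pairwise.
From t ≡ 21 (mod 27) write t = 21 + 27s. Substituting into t ≡ 65 (mod 83) gives 27s ≡ 44 (mod 83), and since 27⁻¹ ≡ 40 (mod 83), s ≡ 17. Hence t ≡ 21 + 27·17 = 480 (mod 2241).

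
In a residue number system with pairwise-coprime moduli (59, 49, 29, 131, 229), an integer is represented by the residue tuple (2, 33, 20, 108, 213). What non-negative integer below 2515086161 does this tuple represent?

1711449346

From x ≡ 2 (mod 59) write x = 2 + 59t. Substituting into x ≡ 33 (mod 49) gives 59t ≡ 31 (mod 49), and since 10⁻¹ ≡ 5 (mod 49), t ≡ 8. Hence x ≡ 2 + 59·8 = 474 (mod 2891).
From x ≡ 474 (mod 2891) write x = 474 + 2891t. Substituting into x ≡ 20 (mod 29) gives 2891t ≡ 10 (mod 29), and since 20⁻¹ ≡ 16 (mod 29), t ≡ 15. Hence x ≡ 474 + 2891·15 = 43839 (mod 83839).
From x ≡ 43839 (mod 83839) write x = 43839 + 83839t. Substituting into x ≡ 108 (mod 131) gives 83839t ≡ 23 (mod 131), and since 130⁻¹ ≡ 130 (mod 131), t ≡ 108. Hence x ≡ 43839 + 83839·108 = 9098451 (mod 10982909).
From x ≡ 9098451 (mod 10982909) write x = 9098451 + 10982909t. Substituting into x ≡ 213 (mod 229) gives 10982909t ≡ 161 (mod 229), and since 69⁻¹ ≡ 156 (mod 229), t ≡ 155. Hence x ≡ 9098451 + 10982909·155 = 1711449346 (mod 2515086161).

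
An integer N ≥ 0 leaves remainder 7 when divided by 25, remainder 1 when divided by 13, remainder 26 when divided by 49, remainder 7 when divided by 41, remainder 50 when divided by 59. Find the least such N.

The moduli are pairwise coprime; M = 25·13·49·41·59 = 38522575.
M/25 = 1540903; 1540903 ≡ 3 (mod 25); 3·17 ≡ 1, so inverse 17.
M/13 = 2963275; 2963275 ≡ 3 (mod 13); 3·9 ≡ 1, so inverse 9.
M/49 = 786175; 786175 ≡ 19 (mod 49); 19·31 ≡ 1, so inverse 31.
M/41 = 939575; 939575 ≡ 19 (mod 41); 19·13 ≡ 1, so inverse 13.
M/59 = 652925; 652925 ≡ 31 (mod 59); 31·40 ≡ 1, so inverse 40.
N ≡ 7·1540903·17 + 1·2963275·9 + 26·786175·31 + 7·939575·13 + 50·652925·40 = 2235045307.
2235045307 mod 38522575 = 735957.

735957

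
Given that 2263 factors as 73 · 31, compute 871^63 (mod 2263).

Mod 73: 871 ≡ 68; 68^63 ≡ 51 (mod 73).
Mod 31: 871 ≡ 3; by Fermat, exponent reduces to 63 mod 30 = 3; 3^3 ≡ 27 (mod 31).
Combine by CRT: x ≡ 51 (mod 73), x ≡ 27 (mod 31) ⇒ x ≡ 1949 (mod 2263).

1949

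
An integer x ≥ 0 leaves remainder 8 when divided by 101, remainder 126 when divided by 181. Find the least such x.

From x ≡ 8 (mod 101) write x = 8 + 101t. Substituting into x ≡ 126 (mod 181) gives 101t ≡ 118 (mod 181), and since 101⁻¹ ≡ 138 (mod 181), t ≡ 175. Hence x ≡ 8 + 101·175 = 17683 (mod 18281).

17683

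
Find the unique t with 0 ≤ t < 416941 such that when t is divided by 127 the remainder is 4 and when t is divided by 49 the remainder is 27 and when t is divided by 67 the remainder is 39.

356747

The moduli are pairwise coprime; N = 127·49·67 = 416941.
N/127 = 3283; 3283 ≡ 108 (mod 127); 108·20 ≡ 1, so inverse 20.
N/49 = 8509; 8509 ≡ 32 (mod 49); 32·23 ≡ 1, so inverse 23.
N/67 = 6223; 6223 ≡ 59 (mod 67); 59·25 ≡ 1, so inverse 25.
t ≡ 4·3283·20 + 27·8509·23 + 39·6223·25 = 11614154.
11614154 mod 416941 = 356747.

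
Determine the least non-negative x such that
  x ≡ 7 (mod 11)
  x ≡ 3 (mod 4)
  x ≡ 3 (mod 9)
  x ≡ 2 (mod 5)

1767

Combine the congruences pairwise.
From x ≡ 7 (mod 11) write x = 7 + 11t. Substituting into x ≡ 3 (mod 4) gives 11t ≡ 0 (mod 4), and since 3⁻¹ ≡ 3 (mod 4), t ≡ 0. Hence x ≡ 7 + 11·0 = 7 (mod 44).
From x ≡ 7 (mod 44) write x = 7 + 44t. Substituting into x ≡ 3 (mod 9) gives 44t ≡ 5 (mod 9), and since 8⁻¹ ≡ 8 (mod 9), t ≡ 4. Hence x ≡ 7 + 44·4 = 183 (mod 396).
From x ≡ 183 (mod 396) write x = 183 + 396t. Substituting into x ≡ 2 (mod 5) gives 396t ≡ 4 (mod 5), and since 1⁻¹ ≡ 1 (mod 5), t ≡ 4. Hence x ≡ 183 + 396·4 = 1767 (mod 1980).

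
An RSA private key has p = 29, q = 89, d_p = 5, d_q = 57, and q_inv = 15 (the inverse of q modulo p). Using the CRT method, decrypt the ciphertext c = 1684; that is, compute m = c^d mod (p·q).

1279

m₁ = c^(d_p) mod p: c ≡ 2 (mod 29), and 2^5 mod 29 = 3.
m₂ = c^(d_q) mod q: c ≡ 82 (mod 89), and 82^57 mod 89 = 33.
h = q_inv·(m₁ − m₂) mod p = 15·(3 − 33) mod 29 = 14.
m = m₂ + h·q = 33 + 14·89 = 1279.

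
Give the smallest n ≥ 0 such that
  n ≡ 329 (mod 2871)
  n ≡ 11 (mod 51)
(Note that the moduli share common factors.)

gcd(2871, 51) = 3 and 3 | (11 − 329), so the pair is consistent; merging gives n ≡ 17555 (mod 48807), where 48807 = lcm(2871, 51).
The solution is unique modulo lcm(2871, 51) = 48807.

17555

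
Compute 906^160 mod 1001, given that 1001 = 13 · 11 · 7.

Mod 13: 906 ≡ 9; by Fermat, exponent reduces to 160 mod 12 = 4; 9^4 ≡ 9 (mod 13).
Mod 11: 906 ≡ 4; since 10 | 160, by Fermat 4^160 ≡ 1 (mod 11).
Mod 7: 906 ≡ 3; by Fermat, exponent reduces to 160 mod 6 = 4; 3^4 ≡ 4 (mod 7).
Combine by CRT: x ≡ 9 (mod 13), x ≡ 1 (mod 11), x ≡ 4 (mod 7) ⇒ x ≡ 529 (mod 1001).

529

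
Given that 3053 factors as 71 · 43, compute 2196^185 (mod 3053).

Mod 71: 2196 ≡ 66; by Fermat, exponent reduces to 185 mod 70 = 45; 66^45 ≡ 70 (mod 71).
Mod 43: 2196 ≡ 3; by Fermat, exponent reduces to 185 mod 42 = 17; 3^17 ≡ 26 (mod 43).
Combine by CRT: x ≡ 70 (mod 71), x ≡ 26 (mod 43) ⇒ x ≡ 1703 (mod 3053).

1703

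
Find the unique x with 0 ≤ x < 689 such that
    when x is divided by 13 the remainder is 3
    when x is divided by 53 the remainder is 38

From x ≡ 3 (mod 13) write x = 3 + 13t. Substituting into x ≡ 38 (mod 53) gives 13t ≡ 35 (mod 53), and since 13⁻¹ ≡ 49 (mod 53), t ≡ 19. Hence x ≡ 3 + 13·19 = 250 (mod 689).

250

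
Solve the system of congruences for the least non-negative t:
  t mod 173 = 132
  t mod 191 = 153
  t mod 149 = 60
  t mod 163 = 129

79495881

Combine the congruences pairwise.
From t ≡ 132 (mod 173) write t = 132 + 173s. Substituting into t ≡ 153 (mod 191) gives 173s ≡ 21 (mod 191), and since 173⁻¹ ≡ 53 (mod 191), s ≡ 158. Hence t ≡ 132 + 173·158 = 27466 (mod 33043).
From t ≡ 27466 (mod 33043) write t = 27466 + 33043s. Substituting into t ≡ 60 (mod 149) gives 33043s ≡ 10 (mod 149), and since 114⁻¹ ≡ 17 (mod 149), s ≡ 21. Hence t ≡ 27466 + 33043·21 = 721369 (mod 4923407).
From t ≡ 721369 (mod 4923407) write t = 721369 + 4923407s. Substituting into t ≡ 129 (mod 163) gives 4923407s ≡ 35 (mod 163), and since 155⁻¹ ≡ 61 (mod 163), s ≡ 16. Hence t ≡ 721369 + 4923407·16 = 79495881 (mod 802515341).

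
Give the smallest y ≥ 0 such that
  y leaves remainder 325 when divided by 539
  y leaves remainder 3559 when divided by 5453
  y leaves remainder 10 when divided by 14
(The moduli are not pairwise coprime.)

gcd(539, 5453) = 7 and 7 | (3559 − 325), so the pair is consistent; merging gives y ≡ 3559 (mod 419881), where 419881 = lcm(539, 5453).
gcd(419881, 14) = 7 and 7 | (10 − 3559), so the pair is consistent; merging gives y ≡ 423440 (mod 839762), where 839762 = lcm(419881, 14).
The solution is unique modulo lcm(539, 5453, 14) = 839762.

423440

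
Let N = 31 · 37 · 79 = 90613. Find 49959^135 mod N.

16059

Mod 31: 49959 ≡ 18; by Fermat, exponent reduces to 135 mod 30 = 15; 18^15 ≡ 1 (mod 31).
Mod 37: 49959 ≡ 9; by Fermat, exponent reduces to 135 mod 36 = 27; 9^27 ≡ 1 (mod 37).
Mod 79: 49959 ≡ 31; by Fermat, exponent reduces to 135 mod 78 = 57; 31^57 ≡ 22 (mod 79).
Combine by CRT: x ≡ 1 (mod 31), x ≡ 1 (mod 37), x ≡ 22 (mod 79) ⇒ x ≡ 16059 (mod 90613).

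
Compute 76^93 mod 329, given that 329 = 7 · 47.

Mod 7: 76 ≡ 6; by Fermat, exponent reduces to 93 mod 6 = 3; 6^3 ≡ 6 (mod 7).
Mod 47: 76 ≡ 29; by Fermat, exponent reduces to 93 mod 46 = 1; 29^1 ≡ 29 (mod 47).
Combine by CRT: x ≡ 6 (mod 7), x ≡ 29 (mod 47) ⇒ x ≡ 76 (mod 329).

76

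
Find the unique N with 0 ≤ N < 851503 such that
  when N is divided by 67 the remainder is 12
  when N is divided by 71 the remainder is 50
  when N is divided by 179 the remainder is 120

529781

The moduli are pairwise coprime; M = 67·71·179 = 851503.
M/67 = 12709; 12709 ≡ 46 (mod 67); 46·51 ≡ 1, so inverse 51.
M/71 = 11993; 11993 ≡ 65 (mod 71); 65·59 ≡ 1, so inverse 59.
M/179 = 4757; 4757 ≡ 103 (mod 179); 103·73 ≡ 1, so inverse 73.
N ≡ 12·12709·51 + 50·11993·59 + 120·4757·73 = 84828578.
84828578 mod 851503 = 529781.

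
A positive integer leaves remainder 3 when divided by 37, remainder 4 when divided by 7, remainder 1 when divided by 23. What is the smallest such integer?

5590

From x ≡ 3 (mod 37) write x = 3 + 37t. Substituting into x ≡ 4 (mod 7) gives 37t ≡ 1 (mod 7), and since 2⁻¹ ≡ 4 (mod 7), t ≡ 4. Hence x ≡ 3 + 37·4 = 151 (mod 259).
From x ≡ 151 (mod 259) write x = 151 + 259t. Substituting into x ≡ 1 (mod 23) gives 259t ≡ 11 (mod 23), and since 6⁻¹ ≡ 4 (mod 23), t ≡ 21. Hence x ≡ 151 + 259·21 = 5590 (mod 5957).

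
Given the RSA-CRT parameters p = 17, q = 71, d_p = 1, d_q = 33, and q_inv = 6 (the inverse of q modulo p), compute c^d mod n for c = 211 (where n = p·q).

976

m₁ = c^(d_p) mod p: c ≡ 7 (mod 17), and 7^1 mod 17 = 7.
m₂ = c^(d_q) mod q: c ≡ 69 (mod 71), and 69^33 mod 71 = 53.
h = q_inv·(m₁ − m₂) mod p = 6·(7 − 53) mod 17 = 13.
m = m₂ + h·q = 53 + 13·71 = 976.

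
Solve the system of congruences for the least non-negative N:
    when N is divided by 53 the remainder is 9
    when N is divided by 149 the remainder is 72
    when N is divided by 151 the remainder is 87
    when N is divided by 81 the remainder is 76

From N ≡ 9 (mod 53) write N = 9 + 53t. Substituting into N ≡ 72 (mod 149) gives 53t ≡ 63 (mod 149), and since 53⁻¹ ≡ 45 (mod 149), t ≡ 4. Hence N ≡ 9 + 53·4 = 221 (mod 7897).
From N ≡ 221 (mod 7897) write N = 221 + 7897t. Substituting into N ≡ 87 (mod 151) gives 7897t ≡ 17 (mod 151), and since 45⁻¹ ≡ 47 (mod 151), t ≡ 44. Hence N ≡ 221 + 7897·44 = 347689 (mod 1192447).
From N ≡ 347689 (mod 1192447) write N = 347689 + 1192447t. Substituting into N ≡ 76 (mod 81) gives 1192447t ≡ 39 (mod 81), and since 46⁻¹ ≡ 37 (mod 81), t ≡ 66. Hence N ≡ 347689 + 1192447·66 = 79049191 (mod 96588207).

79049191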